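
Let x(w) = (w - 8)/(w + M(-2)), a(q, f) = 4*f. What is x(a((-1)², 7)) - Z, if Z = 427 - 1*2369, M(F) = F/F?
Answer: 56338/29 ≈ 1942.7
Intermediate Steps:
M(F) = 1
x(w) = (-8 + w)/(1 + w) (x(w) = (w - 8)/(w + 1) = (-8 + w)/(1 + w))
Z = -1942 (Z = 427 - 2369 = -1942)
x(a((-1)², 7)) - Z = (-8 + 4*7)/(1 + 4*7) - 1*(-1942) = (-8 + 28)/(1 + 28) + 1942 = 20/29 + 1942 = 56338/29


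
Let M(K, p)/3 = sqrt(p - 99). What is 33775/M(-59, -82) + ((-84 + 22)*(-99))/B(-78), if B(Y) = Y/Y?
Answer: 6138 - 33775*I*sqrt(181)/543 ≈ 6138.0 - 836.83*I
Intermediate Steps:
M(K, p) = 3*sqrt(-99 + p) (M(K, p) = 3*sqrt(p - 99) = 3*sqrt(-99 + p))
B(Y) = 1
33775/M(-59, -82) + ((-84 + 22)*(-99))/B(-78) = 33775/((3*sqrt(-99 - 82))) + ((-84 + 22)*(-99))/1 = 33775/((3*sqrt(-181))) - 62*(-99)*1 = 33775/((3*(I*sqrt(181)))) + 6138*1 = 33775/((3*I*sqrt(181))) + 6138 = 33775*(-I*sqrt(181)/543) + 6138 = -33775*I*sqrt(181)/543 + 6138 = 6138 - 33775*I*sqrt(181)/543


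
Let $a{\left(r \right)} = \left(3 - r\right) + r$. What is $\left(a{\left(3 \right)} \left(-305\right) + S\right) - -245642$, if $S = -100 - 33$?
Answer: $244594$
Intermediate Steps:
$a{\left(r \right)} = 3$
$S = -133$
$\left(a{\left(3 \right)} \left(-305\right) + S\right) - -245642 = \left(3 \left(-305\right) - 133\right) - -245642 = \left(-915 - 133\right) + 245642 = -1048 + 245642 = 244594$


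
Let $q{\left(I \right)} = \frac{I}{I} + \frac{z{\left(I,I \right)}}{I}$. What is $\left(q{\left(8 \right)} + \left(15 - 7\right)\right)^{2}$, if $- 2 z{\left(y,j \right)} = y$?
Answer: $\frac{289}{4} \approx 72.25$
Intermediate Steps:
$z{\left(y,j \right)} = - \frac{y}{2}$
$q{\left(I \right)} = \frac{1}{2}$ ($q{\left(I \right)} = \frac{I}{I} + \frac{\left(- \frac{1}{2}\right) I}{I} = 1 - \frac{1}{2} = \frac{1}{2}$)
$\left(q{\left(8 \right)} + \left(15 - 7\right)\right)^{2} = \left(\frac{1}{2} + \left(15 - 7\right)\right)^{2} = \left(\frac{1}{2} + 8\right)^{2} = \left(\frac{17}{2}\right)^{2} = \frac{289}{4}$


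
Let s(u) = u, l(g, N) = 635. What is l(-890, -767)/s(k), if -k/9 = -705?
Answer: 127/1269 ≈ 0.10008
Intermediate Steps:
k = 6345 (k = -9*(-705) = 6345)
l(-890, -767)/s(k) = 635/6345 = 635*(1/6345) = 127/1269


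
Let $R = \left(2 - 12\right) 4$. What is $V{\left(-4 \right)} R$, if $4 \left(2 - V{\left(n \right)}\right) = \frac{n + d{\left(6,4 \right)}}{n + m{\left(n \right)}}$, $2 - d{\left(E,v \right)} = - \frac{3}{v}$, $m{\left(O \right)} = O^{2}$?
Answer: $- \frac{1945}{24} \approx -81.042$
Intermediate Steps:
$R = -40$ ($R = \left(2 - 12\right) 4 = \left(-10\right) 4 = -40$)
$d{\left(E,v \right)} = 2 + \frac{3}{v}$ ($d{\left(E,v \right)} = 2 - - \frac{3}{v} = 2 + \frac{3}{v}$)
$V{\left(n \right)} = 2 - \frac{\frac{11}{4} + n}{4 \left(n + n^{2}\right)}$ ($V{\left(n \right)} = 2 - \frac{\left(n + \left(2 + \frac{3}{4}\right)\right) \frac{1}{n + n^{2}}}{4} = 2 - \frac{\left(n + \frac{11}{4}\right) \frac{1}{n + n^{2}}}{4} = 2 - \frac{\left(\frac{11}{4} + n\right) \frac{1}{n + n^{2}}}{4} = 2 - \frac{\frac{1}{n + n^{2}} \left(\frac{11}{4} + n\right)}{4} = 2 - \frac{\frac{11}{4} + n}{4 \left(n + n^{2}\right)}$)
$V{\left(-4 \right)} R = \frac{-11 + 28 \left(-4\right) + 32 \left(-4\right)^{2}}{16 \left(-4\right) \left(1 - 4\right)} \left(-40\right) = \frac{1}{16} \left(- \frac{1}{4}\right) \frac{1}{-3} \left(-11 - 112 + 32 \cdot 16\right) \left(-40\right) = \frac{1}{16} \left(- \frac{1}{4}\right) \left(- \frac{1}{3}\right) \left(-11 - 112 + 512\right) \left(-40\right) = \frac{1}{16} \left(- \frac{1}{4}\right) \left(- \frac{1}{3}\right) 389 \left(-40\right) = \frac{389}{192} \left(-40\right) = - \frac{1945}{24}$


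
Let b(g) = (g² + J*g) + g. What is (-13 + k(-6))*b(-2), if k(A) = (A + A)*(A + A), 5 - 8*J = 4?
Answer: 917/4 ≈ 229.25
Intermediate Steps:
J = ⅛ (J = 5/8 - ⅛*4 = 5/8 - ½ = ⅛ ≈ 0.12500)
b(g) = g² + 9*g/8 (b(g) = (g² + g/8) + g = g² + 9*g/8)
k(A) = 4*A² (k(A) = (2*A)*(2*A) = 4*A²)
(-13 + k(-6))*b(-2) = (-13 + 4*(-6)²)*((⅛)*(-2)*(9 + 8*(-2))) = (-13 + 4*36)*((⅛)*(-2)*(9 - 16)) = (-13 + 144)*((⅛)*(-2)*(-7)) = 131*(7/4) = 917/4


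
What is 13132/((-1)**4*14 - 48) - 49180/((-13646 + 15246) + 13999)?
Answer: -103259094/265183 ≈ -389.39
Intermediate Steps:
13132/((-1)**4*14 - 48) - 49180/((-13646 + 15246) + 13999) = 13132/(1*14 - 48) - 49180/(1600 + 13999) = 13132/(14 - 48) - 49180/15599 = 13132/(-34) - 49180*1/15599 = 13132*(-1/34) - 49180/15599 = -6566/17 - 49180/15599 = -103259094/265183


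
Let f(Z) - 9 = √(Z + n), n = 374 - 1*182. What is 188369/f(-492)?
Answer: 565107/127 - 1883690*I*√3/381 ≈ 4449.7 - 8563.4*I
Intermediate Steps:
n = 192 (n = 374 - 182 = 192)
f(Z) = 9 + √(192 + Z) (f(Z) = 9 + √(Z + 192) = 9 + √(192 + Z))
188369/f(-492) = 188369/(9 + √(192 - 492)) = 188369/(9 + √(-300)) = 188369/(9 + 10*I*√3)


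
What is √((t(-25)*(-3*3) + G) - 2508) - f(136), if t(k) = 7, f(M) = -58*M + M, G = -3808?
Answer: 7752 + I*√6379 ≈ 7752.0 + 79.869*I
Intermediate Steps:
f(M) = -57*M
√((t(-25)*(-3*3) + G) - 2508) - f(136) = √((7*(-3*3) - 3808) - 2508) - (-57)*136 = √((7*(-9) - 3808) - 2508) - 1*(-7752) = √((-63 - 3808) - 2508) + 7752 = √(-3871 - 2508) + 7752 = √(-6379) + 7752 = I*√6379 + 7752 = 7752 + I*√6379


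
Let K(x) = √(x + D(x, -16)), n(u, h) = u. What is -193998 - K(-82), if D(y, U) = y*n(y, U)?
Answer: -193998 - 9*√82 ≈ -1.9408e+5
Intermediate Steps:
D(y, U) = y² (D(y, U) = y*y = y²)
K(x) = √(x + x²)
-193998 - K(-82) = -193998 - √(-82*(1 - 82)) = -193998 - √(-82*(-81)) = -193998 - √6642 = -193998 - 9*√82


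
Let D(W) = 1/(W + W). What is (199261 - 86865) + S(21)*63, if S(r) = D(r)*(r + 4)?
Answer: 224867/2 ≈ 1.1243e+5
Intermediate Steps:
D(W) = 1/(2*W)
S(r) = (4 + r)/(2*r) (S(r) = (1/(2*r))*(r + 4) = (1/(2*r))*(4 + r) = (4 + r)/(2*r))
(199261 - 86865) + S(21)*63 = (199261 - 86865) + ((½)*(4 + 21)/21)*63 = 112396 + ((½)*(1/21)*25)*63 = 112396 + (25/42)*63 = 112396 + 75/2 = 224867/2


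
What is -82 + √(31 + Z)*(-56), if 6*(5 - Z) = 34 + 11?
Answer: -82 - 28*√114 ≈ -380.96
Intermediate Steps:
Z = -5/2 (Z = 5 - (34 + 11)/6 = 5 - ⅙*45 = 5 - 15/2 = -5/2 ≈ -2.5000)
-82 + √(31 + Z)*(-56) = -82 + √(31 - 5/2)*(-56) = -82 + √(57/2)*(-56) = -82 + (√114/2)*(-56) = -82 - 28*√114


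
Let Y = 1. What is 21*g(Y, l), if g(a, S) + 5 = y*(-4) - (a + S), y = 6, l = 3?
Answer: -693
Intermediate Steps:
g(a, S) = -29 - S - a (g(a, S) = -5 + (6*(-4) - (a + S)) = -5 + (-24 - (S + a)) = -5 + (-24 + (-S - a)) = -5 + (-24 - S - a) = -29 - S - a)
21*g(Y, l) = 21*(-29 - 1*3 - 1*1) = 21*(-29 - 3 - 1) = 21*(-33) = -693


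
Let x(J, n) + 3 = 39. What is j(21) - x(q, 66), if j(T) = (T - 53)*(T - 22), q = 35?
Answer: -4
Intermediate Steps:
x(J, n) = 36 (x(J, n) = -3 + 39 = 36)
j(T) = (-53 + T)*(-22 + T)
j(21) - x(q, 66) = (1166 + 21**2 - 75*21) - 1*36 = (1166 + 441 - 1575) - 36 = 32 - 36 = -4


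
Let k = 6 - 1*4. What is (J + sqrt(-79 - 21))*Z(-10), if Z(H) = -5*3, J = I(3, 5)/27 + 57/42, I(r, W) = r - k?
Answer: -2635/126 - 150*I ≈ -20.913 - 150.0*I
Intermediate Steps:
k = 2 (k = 6 - 4 = 2)
I(r, W) = -2 + r (I(r, W) = r - 1*2 = r - 2 = -2 + r)
J = 527/378 (J = (-2 + 3)/27 + 57/42 = 1*(1/27) + 57*(1/42) = 1/27 + 19/14 = 527/378 ≈ 1.3942)
Z(H) = -15
(J + sqrt(-79 - 21))*Z(-10) = (527/378 + sqrt(-79 - 21))*(-15) = (527/378 + sqrt(-100))*(-15) = (527/378 + 10*I)*(-15) = -2635/126 - 150*I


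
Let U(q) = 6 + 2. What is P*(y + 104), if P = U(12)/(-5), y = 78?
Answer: -1456/5 ≈ -291.20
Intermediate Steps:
U(q) = 8
P = -8/5 (P = 8/(-5) = 8*(-⅕) = -8/5 ≈ -1.6000)
P*(y + 104) = -8*(78 + 104)/5 = -8/5*182 = -1456/5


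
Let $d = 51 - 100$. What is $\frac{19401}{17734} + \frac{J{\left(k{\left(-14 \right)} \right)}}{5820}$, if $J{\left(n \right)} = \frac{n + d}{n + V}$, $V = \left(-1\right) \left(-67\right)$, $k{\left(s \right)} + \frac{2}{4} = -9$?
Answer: $\frac{2163835737}{1978227700} \approx 1.0938$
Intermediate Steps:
$d = -49$ ($d = 51 - 100 = -49$)
$k{\left(s \right)} = - \frac{19}{2}$ ($k{\left(s \right)} = - \frac{1}{2} - 9 = - \frac{19}{2}$)
$V = 67$
$J{\left(n \right)} = \frac{-49 + n}{67 + n}$ ($J{\left(n \right)} = \frac{n - 49}{n + 67} = \frac{-49 + n}{67 + n}$)
$\frac{19401}{17734} + \frac{J{\left(k{\left(-14 \right)} \right)}}{5820} = \frac{19401}{17734} + \frac{\frac{1}{67 - \frac{19}{2}} \left(-49 - \frac{19}{2}\right)}{5820} = 19401 \cdot \frac{1}{17734} + \frac{1}{\frac{115}{2}} \left(- \frac{117}{2}\right) \frac{1}{5820} = \frac{19401}{17734} + \frac{2}{115} \left(- \frac{117}{2}\right) \frac{1}{5820} = \frac{19401}{17734} - \frac{39}{223100} = \frac{2163835737}{1978227700}$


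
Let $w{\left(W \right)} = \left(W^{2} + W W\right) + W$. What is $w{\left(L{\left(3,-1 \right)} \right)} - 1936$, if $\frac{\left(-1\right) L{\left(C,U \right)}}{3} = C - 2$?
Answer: $-1921$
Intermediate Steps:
$L{\left(C,U \right)} = 6 - 3 C$ ($L{\left(C,U \right)} = - 3 \left(C - 2\right) = - 3 \left(-2 + C\right) = 6 - 3 C$)
$w{\left(W \right)} = W + 2 W^{2}$ ($w{\left(W \right)} = \left(W^{2} + W^{2}\right) + W = 2 W^{2} + W = W + 2 W^{2}$)
$w{\left(L{\left(3,-1 \right)} \right)} - 1936 = \left(6 - 9\right) \left(1 + 2 \left(6 - 9\right)\right) - 1936 = - 3 \left(1 + 2 \left(-3\right)\right) - 1936 = - 3 \left(1 - 6\right) - 1936 = \left(-3\right) \left(-5\right) - 1936 = 15 - 1936 = -1921$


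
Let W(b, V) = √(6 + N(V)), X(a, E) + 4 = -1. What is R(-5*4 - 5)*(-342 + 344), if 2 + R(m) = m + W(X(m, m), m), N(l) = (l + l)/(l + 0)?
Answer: -54 + 4*√2 ≈ -48.343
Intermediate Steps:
X(a, E) = -5 (X(a, E) = -4 - 1 = -5)
N(l) = 2 (N(l) = (2*l)/l = 2)
W(b, V) = 2*√2 (W(b, V) = √(6 + 2) = √8 = 2*√2)
R(m) = -2 + m + 2*√2 (R(m) = -2 + (m + 2*√2) = -2 + m + 2*√2)
R(-5*4 - 5)*(-342 + 344) = (-2 + (-5*4 - 5) + 2*√2)*(-342 + 344) = (-2 + (-20 - 5) + 2*√2)*2 = (-2 - 25 + 2*√2)*2 = (-27 + 2*√2)*2 = -54 + 4*√2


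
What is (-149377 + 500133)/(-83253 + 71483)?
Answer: -175378/5885 ≈ -29.801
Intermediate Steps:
(-149377 + 500133)/(-83253 + 71483) = 350756/(-11770) = 350756*(-1/11770) = -175378/5885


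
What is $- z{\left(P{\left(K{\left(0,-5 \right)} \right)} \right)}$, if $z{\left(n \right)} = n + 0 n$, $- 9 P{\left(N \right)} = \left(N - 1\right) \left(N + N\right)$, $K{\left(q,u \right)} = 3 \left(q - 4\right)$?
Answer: $\frac{104}{3} \approx 34.667$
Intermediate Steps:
$K{\left(q,u \right)} = -12 + 3 q$ ($K{\left(q,u \right)} = 3 \left(-4 + q\right) = -12 + 3 q$)
$P{\left(N \right)} = - \frac{2 N \left(-1 + N\right)}{9}$ ($P{\left(N \right)} = - \frac{\left(N - 1\right) \left(N + N\right)}{9} = - \frac{\left(-1 + N\right) 2 N}{9} = - \frac{2 N \left(-1 + N\right)}{9}$)
$z{\left(n \right)} = n$ ($z{\left(n \right)} = n + 0 = n$)
$- z{\left(P{\left(K{\left(0,-5 \right)} \right)} \right)} = - \frac{2 \left(-12 + 3 \cdot 0\right) \left(1 - \left(-12 + 3 \cdot 0\right)\right)}{9} = - \frac{2 \left(-12 + 0\right) \left(1 - \left(-12 + 0\right)\right)}{9} = - \frac{2 \left(-12\right) \left(1 - -12\right)}{9} = - \frac{2 \left(-12\right) \left(1 + 12\right)}{9} = - \frac{2 \left(-12\right) 13}{9} = \left(-1\right) \left(- \frac{104}{3}\right) = \frac{104}{3}$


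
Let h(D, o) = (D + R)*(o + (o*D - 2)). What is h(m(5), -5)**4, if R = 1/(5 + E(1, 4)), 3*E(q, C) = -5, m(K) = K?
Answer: 517110562816/625 ≈ 8.2738e+8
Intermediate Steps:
E(q, C) = -5/3 (E(q, C) = (1/3)*(-5) = -5/3)
R = 3/10 (R = 1/(5 - 5/3) = 1/(10/3) = 3/10 ≈ 0.30000)
h(D, o) = (3/10 + D)*(-2 + o + D*o) (h(D, o) = (D + 3/10)*(o + (o*D - 2)) = (3/10 + D)*(o + (D*o - 2)) = (3/10 + D)*(o + (-2 + D*o)) = (3/10 + D)*(-2 + o + D*o))
h(m(5), -5)**4 = (-3/5 - 2*5 + (3/10)*(-5) - 5*5**2 + (13/10)*5*(-5))**4 = (-3/5 - 10 - 3/2 - 5*25 - 65/2)**4 = (-3/5 - 10 - 3/2 - 125 - 65/2)**4 = (-848/5)**4 = 517110562816/625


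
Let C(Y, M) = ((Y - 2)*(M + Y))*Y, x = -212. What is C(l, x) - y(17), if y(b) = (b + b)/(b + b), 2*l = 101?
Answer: -3164439/8 ≈ -3.9556e+5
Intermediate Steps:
l = 101/2 (l = (1/2)*101 = 101/2 ≈ 50.500)
y(b) = 1 (y(b) = (2*b)/((2*b)) = (2*b)*(1/(2*b)) = 1)
C(Y, M) = Y*(-2 + Y)*(M + Y) (C(Y, M) = ((-2 + Y)*(M + Y))*Y = Y*(-2 + Y)*(M + Y))
C(l, x) - y(17) = 101*((101/2)**2 - 2*(-212) - 2*101/2 - 212*101/2)/2 - 1*1 = 101*(10201/4 + 424 - 101 - 10706)/2 - 1 = (101/2)*(-31331/4) - 1 = -3164431/8 - 1 = -3164439/8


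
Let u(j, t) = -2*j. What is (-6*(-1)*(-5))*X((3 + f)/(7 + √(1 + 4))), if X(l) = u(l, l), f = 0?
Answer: 315/11 - 45*√5/11 ≈ 19.489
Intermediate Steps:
X(l) = -2*l
(-6*(-1)*(-5))*X((3 + f)/(7 + √(1 + 4))) = (-6*(-1)*(-5))*(-2*(3 + 0)/(7 + √(1 + 4))) = (6*(-5))*(-6/(7 + √5)) = -(-180)/(7 + √5) = 180/(7 + √5)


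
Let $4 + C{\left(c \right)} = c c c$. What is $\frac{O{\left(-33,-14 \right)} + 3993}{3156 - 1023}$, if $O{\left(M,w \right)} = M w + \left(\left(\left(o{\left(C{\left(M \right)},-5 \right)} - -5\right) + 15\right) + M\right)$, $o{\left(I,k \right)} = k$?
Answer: $\frac{493}{237} \approx 2.0802$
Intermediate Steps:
$C{\left(c \right)} = -4 + c^{3}$ ($C{\left(c \right)} = -4 + c c c = -4 + c^{2} c = -4 + c^{3}$)
$O{\left(M,w \right)} = 15 + M + M w$ ($O{\left(M,w \right)} = M w + \left(\left(\left(-5 - -5\right) + 15\right) + M\right) = M w + \left(\left(\left(-5 + 5\right) + 15\right) + M\right) = M w + \left(\left(0 + 15\right) + M\right) = M w + \left(15 + M\right) = 15 + M + M w$)
$\frac{O{\left(-33,-14 \right)} + 3993}{3156 - 1023} = \frac{\left(15 - 33 - -462\right) + 3993}{3156 - 1023} = \frac{\left(15 - 33 + 462\right) + 3993}{2133} = \left(444 + 3993\right) \frac{1}{2133} = 4437 \cdot \frac{1}{2133} = \frac{493}{237}$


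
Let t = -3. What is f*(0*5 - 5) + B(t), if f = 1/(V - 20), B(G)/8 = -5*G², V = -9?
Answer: -10435/29 ≈ -359.83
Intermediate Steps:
B(G) = -40*G² (B(G) = 8*(-5*G²) = -40*G²)
f = -1/29 (f = 1/(-9 - 20) = 1/(-29) = -1/29 ≈ -0.034483)
f*(0*5 - 5) + B(t) = -(0*5 - 5)/29 - 40*(-3)² = -(0 - 5)/29 - 40*9 = -1/29*(-5) - 360 = 5/29 - 360 = -10435/29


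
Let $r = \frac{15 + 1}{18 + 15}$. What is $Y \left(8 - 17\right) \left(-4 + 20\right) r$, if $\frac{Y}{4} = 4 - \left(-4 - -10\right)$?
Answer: $\frac{6144}{11} \approx 558.54$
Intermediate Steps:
$r = \frac{16}{33} \approx 0.48485$
$Y = -8$ ($Y = 4 \left(4 - \left(-4 - -10\right)\right) = 4 \left(4 - \left(-4 + 10\right)\right) = 4 \left(4 - 6\right) = 4 \left(-2\right) = -8$)
$Y \left(8 - 17\right) \left(-4 + 20\right) r = - 8 \left(8 - 17\right) \left(-4 + 20\right) \frac{16}{33} = - 8 \left(\left(-9\right) 16\right) \frac{16}{33} = \left(-8\right) \left(-144\right) \frac{16}{33} = 1152 \cdot \frac{16}{33} = \frac{6144}{11}$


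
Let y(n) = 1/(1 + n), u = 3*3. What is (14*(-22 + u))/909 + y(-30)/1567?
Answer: -8271535/41307687 ≈ -0.20024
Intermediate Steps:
u = 9
(14*(-22 + u))/909 + y(-30)/1567 = (14*(-22 + 9))/909 + 1/((1 - 30)*1567) = (14*(-13))*(1/909) + (1/1567)/(-29) = -182*1/909 - 1/29*1/1567 = -182/909 - 1/45443 = -8271535/41307687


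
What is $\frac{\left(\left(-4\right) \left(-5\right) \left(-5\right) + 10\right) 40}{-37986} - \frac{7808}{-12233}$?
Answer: $\frac{4367096}{5957471} \approx 0.73305$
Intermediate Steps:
$\frac{\left(\left(-4\right) \left(-5\right) \left(-5\right) + 10\right) 40}{-37986} - \frac{7808}{-12233} = \left(20 \left(-5\right) + 10\right) 40 \left(- \frac{1}{37986}\right) - - \frac{7808}{12233} = \left(-100 + 10\right) 40 \left(- \frac{1}{37986}\right) + \frac{7808}{12233} = \left(-90\right) 40 \left(- \frac{1}{37986}\right) + \frac{7808}{12233} = \left(-3600\right) \left(- \frac{1}{37986}\right) + \frac{7808}{12233} = \frac{600}{6331} + \frac{7808}{12233} = \frac{4367096}{5957471}$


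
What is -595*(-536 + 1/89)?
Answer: 28383285/89 ≈ 3.1891e+5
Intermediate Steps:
-595*(-536 + 1/89) = -595*(-47703/89) = 28383285/89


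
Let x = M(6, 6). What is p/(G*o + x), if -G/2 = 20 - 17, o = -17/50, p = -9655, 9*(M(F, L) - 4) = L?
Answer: -724125/503 ≈ -1439.6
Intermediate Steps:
M(F, L) = 4 + L/9
x = 14/3 (x = 4 + (1/9)*6 = 4 + 2/3 = 14/3 ≈ 4.6667)
o = -17/50 (o = -17*1/50 = -17/50 ≈ -0.34000)
G = -6 (G = -2*(20 - 17) = -2*3 = -6)
p/(G*o + x) = -9655/(-6*(-17/50) + 14/3) = -9655/(51/25 + 14/3) = -9655/503/75 = -9655*75/503 = -724125/503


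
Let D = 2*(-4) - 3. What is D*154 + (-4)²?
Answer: -1678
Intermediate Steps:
D = -11 (D = -8 - 3 = -11)
D*154 + (-4)² = -11*154 + (-4)² = -1694 + 16 = -1678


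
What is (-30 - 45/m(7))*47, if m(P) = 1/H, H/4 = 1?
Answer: -9870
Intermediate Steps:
H = 4 (H = 4*1 = 4)
m(P) = 1/4
(-30 - 45/m(7))*47 = (-30 - 45/1/4)*47 = (-30 - 45*4)*47 = (-30 - 180)*47 = -210*47 = -9870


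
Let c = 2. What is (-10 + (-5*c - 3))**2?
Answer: 529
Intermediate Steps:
(-10 + (-5*c - 3))**2 = (-10 + (-5*2 - 3))**2 = (-10 + (-10 - 3))**2 = (-10 - 13)**2 = (-23)**2 = 529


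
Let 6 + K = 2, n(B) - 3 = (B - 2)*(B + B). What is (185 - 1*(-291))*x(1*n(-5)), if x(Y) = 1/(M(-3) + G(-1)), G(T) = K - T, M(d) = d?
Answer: -238/3 ≈ -79.333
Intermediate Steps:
n(B) = 3 + 2*B*(-2 + B) (n(B) = 3 + (B - 2)*(B + B) = 3 + (-2 + B)*(2*B) = 3 + 2*B*(-2 + B))
K = -4 (K = -6 + 2 = -4)
G(T) = -4 - T
x(Y) = -1/6 (x(Y) = 1/(-3 + (-4 - 1*(-1))) = 1/(-3 + (-4 + 1)) = 1/(-3 - 3) = 1/(-6) = -1/6)
(185 - 1*(-291))*x(1*n(-5)) = (185 - 1*(-291))*(-1/6) = (185 + 291)*(-1/6) = 476*(-1/6) = -238/3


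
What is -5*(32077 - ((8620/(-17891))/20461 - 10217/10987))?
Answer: -645084986638910780/4021986380237 ≈ -1.6039e+5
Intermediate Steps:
-5*(32077 - ((8620/(-17891))/20461 - 10217/10987)) = -5*(32077 - ((8620*(-1/17891))*(1/20461) - 10217*1/10987)) = -5*(32077 - (-8620/17891*1/20461 - 10217/10987)) = -5*(32077 - (-8620/366067751 - 10217/10987)) = -5*(32077 - 1*(-3740208919907/4021986380237)) = -5*(32077 + 3740208919907/4021986380237) = -5*129016997327782156/4021986380237 = -645084986638910780/4021986380237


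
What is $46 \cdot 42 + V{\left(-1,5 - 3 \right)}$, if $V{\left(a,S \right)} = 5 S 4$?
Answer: $1972$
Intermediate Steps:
$V{\left(a,S \right)} = 20 S$
$46 \cdot 42 + V{\left(-1,5 - 3 \right)} = 46 \cdot 42 + 20 \left(5 - 3\right) = 1932 + 20 \left(5 - 3\right) = 1932 + 20 \cdot 2 = 1932 + 40 = 1972$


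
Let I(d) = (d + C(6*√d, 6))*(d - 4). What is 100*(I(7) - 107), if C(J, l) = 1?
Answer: -8300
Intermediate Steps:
I(d) = (1 + d)*(-4 + d) (I(d) = (d + 1)*(d - 4) = (1 + d)*(-4 + d))
100*(I(7) - 107) = 100*((-4 + 7² - 3*7) - 107) = 100*((-4 + 49 - 21) - 107) = 100*(24 - 107) = 100*(-83) = -8300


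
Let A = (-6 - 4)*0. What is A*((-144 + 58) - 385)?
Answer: 0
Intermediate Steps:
A = 0 (A = -10*0 = 0)
A*((-144 + 58) - 385) = 0*((-144 + 58) - 385) = 0*(-86 - 385) = 0*(-471) = 0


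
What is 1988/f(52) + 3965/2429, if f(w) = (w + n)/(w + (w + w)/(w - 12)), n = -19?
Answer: 439643607/133595 ≈ 3290.9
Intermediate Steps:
f(w) = (-19 + w)/(w + 2*w/(-12 + w)) (f(w) = (w - 19)/(w + (w + w)/(w - 12)) = (-19 + w)/(w + (2*w)/(-12 + w)) = (-19 + w)/(w + 2*w/(-12 + w)))
1988/f(52) + 3965/2429 = 1988/(((228 + 52² - 31*52)/(52*(-10 + 52)))) + 3965/2429 = 1988/(((1/52)*(228 + 2704 - 1612)/42)) + 3965*(1/2429) = 1988/(((1/52)*(1/42)*1320)) + 3965/2429 = 1988/(55/91) + 3965/2429 = 1988*(91/55) + 3965/2429 = 180908/55 + 3965/2429 = 439643607/133595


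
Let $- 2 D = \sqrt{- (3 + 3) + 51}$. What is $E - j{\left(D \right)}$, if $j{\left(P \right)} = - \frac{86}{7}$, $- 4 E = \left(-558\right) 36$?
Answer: $\frac{35240}{7} \approx 5034.3$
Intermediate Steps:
$E = 5022$ ($E = - \frac{\left(-558\right) 36}{4} = \left(- \frac{1}{4}\right) \left(-20088\right) = 5022$)
$D = - \frac{3 \sqrt{5}}{2}$ ($D = - \frac{\sqrt{- (3 + 3) + 51}}{2} = - \frac{\sqrt{\left(-1\right) 6 + 51}}{2} = - \frac{\sqrt{-6 + 51}}{2} = - \frac{\sqrt{45}}{2} = - \frac{3 \sqrt{5}}{2} \approx -3.3541$)
$j{\left(P \right)} = - \frac{86}{7}$ ($j{\left(P \right)} = \left(-86\right) \frac{1}{7} = - \frac{86}{7}$)
$E - j{\left(D \right)} = 5022 - - \frac{86}{7} = 5022 + \frac{86}{7} = \frac{35240}{7}$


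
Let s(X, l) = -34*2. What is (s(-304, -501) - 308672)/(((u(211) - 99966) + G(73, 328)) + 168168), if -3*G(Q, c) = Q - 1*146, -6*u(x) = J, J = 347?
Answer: -617480/136337 ≈ -4.5291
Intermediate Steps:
s(X, l) = -68
u(x) = -347/6 (u(x) = -⅙*347 = -347/6)
G(Q, c) = 146/3 - Q/3 (G(Q, c) = -(Q - 1*146)/3 = -(Q - 146)/3 = -(-146 + Q)/3 = 146/3 - Q/3)
(s(-304, -501) - 308672)/(((u(211) - 99966) + G(73, 328)) + 168168) = (-68 - 308672)/(((-347/6 - 99966) + (146/3 - ⅓*73)) + 168168) = -308740/((-600143/6 + (146/3 - 73/3)) + 168168) = -308740/((-600143/6 + 73/3) + 168168) = -308740/(-199999/2 + 168168) = -308740/136337/2 = -308740*2/136337 = -617480/136337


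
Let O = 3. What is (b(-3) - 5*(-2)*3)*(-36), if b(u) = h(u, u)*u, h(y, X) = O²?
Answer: -108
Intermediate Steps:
h(y, X) = 9 (h(y, X) = 3² = 9)
b(u) = 9*u
(b(-3) - 5*(-2)*3)*(-36) = (9*(-3) - 5*(-2)*3)*(-36) = (-27 + 10*3)*(-36) = (-27 + 30)*(-36) = 3*(-36) = -108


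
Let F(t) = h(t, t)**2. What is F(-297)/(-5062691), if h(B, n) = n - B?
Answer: 0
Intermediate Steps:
F(t) = 0 (F(t) = (t - t)**2 = 0**2 = 0)
F(-297)/(-5062691) = 0/(-5062691) = 0*(-1/5062691) = 0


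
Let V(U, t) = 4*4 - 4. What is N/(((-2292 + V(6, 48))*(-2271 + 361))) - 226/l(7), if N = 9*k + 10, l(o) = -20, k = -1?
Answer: 49209241/4354800 ≈ 11.300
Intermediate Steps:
N = 1 (N = 9*(-1) + 10 = -9 + 10 = 1)
V(U, t) = 12 (V(U, t) = 16 - 4 = 12)
N/(((-2292 + V(6, 48))*(-2271 + 361))) - 226/l(7) = 1/((-2292 + 12)*(-2271 + 361)) - 226/(-20) = 1/(-2280*(-1910)) - 226*(-1/20) = 1/4354800 + 113/10 = 49209241/4354800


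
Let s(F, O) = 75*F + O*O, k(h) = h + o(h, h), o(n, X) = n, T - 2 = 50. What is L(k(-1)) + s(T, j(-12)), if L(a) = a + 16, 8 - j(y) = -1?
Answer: 3995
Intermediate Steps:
T = 52 (T = 2 + 50 = 52)
k(h) = 2*h (k(h) = h + h = 2*h)
j(y) = 9 (j(y) = 8 - 1*(-1) = 8 + 1 = 9)
s(F, O) = O² + 75*F (s(F, O) = 75*F + O² = O² + 75*F)
L(a) = 16 + a
L(k(-1)) + s(T, j(-12)) = (16 + 2*(-1)) + (9² + 75*52) = (16 - 2) + (81 + 3900) = 14 + 3981 = 3995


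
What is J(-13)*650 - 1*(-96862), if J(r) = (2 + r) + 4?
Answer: 92312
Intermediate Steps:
J(r) = 6 + r
J(-13)*650 - 1*(-96862) = (6 - 13)*650 - 1*(-96862) = -7*650 + 96862 = -4550 + 96862 = 92312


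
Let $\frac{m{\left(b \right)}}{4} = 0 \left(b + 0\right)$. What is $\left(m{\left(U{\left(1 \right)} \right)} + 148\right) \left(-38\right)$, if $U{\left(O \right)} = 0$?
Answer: $-5624$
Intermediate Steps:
$m{\left(b \right)} = 0$ ($m{\left(b \right)} = 4 \cdot 0 \left(b + 0\right) = 4 \cdot 0 b = 4 \cdot 0 = 0$)
$\left(m{\left(U{\left(1 \right)} \right)} + 148\right) \left(-38\right) = \left(0 + 148\right) \left(-38\right) = 148 \left(-38\right) = -5624$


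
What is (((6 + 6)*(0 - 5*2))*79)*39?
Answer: -369720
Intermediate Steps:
(((6 + 6)*(0 - 5*2))*79)*39 = ((12*(0 - 10))*79)*39 = ((12*(-10))*79)*39 = -120*79*39 = -9480*39 = -369720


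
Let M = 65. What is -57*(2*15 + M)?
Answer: -5415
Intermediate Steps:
-57*(2*15 + M) = -57*(2*15 + 65) = -57*(30 + 65) = -57*95 = -5415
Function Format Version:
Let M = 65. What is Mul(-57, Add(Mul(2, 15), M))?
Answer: -5415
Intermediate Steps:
Mul(-57, Add(Mul(2, 15), M)) = Mul(-57, Add(Mul(2, 15), 65)) = Mul(-57, Add(30, 65)) = Mul(-57, 95) = -5415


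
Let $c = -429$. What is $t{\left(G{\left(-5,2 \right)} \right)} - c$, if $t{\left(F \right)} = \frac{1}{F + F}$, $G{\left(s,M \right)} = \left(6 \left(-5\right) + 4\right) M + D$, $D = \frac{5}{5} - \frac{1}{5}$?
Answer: $\frac{219643}{512} \approx 428.99$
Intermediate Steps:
$D = \frac{4}{5}$ ($D = 5 \cdot \frac{1}{5} - \frac{1}{5} = 1 - \frac{1}{5} = \frac{4}{5} \approx 0.8$)
$G{\left(s,M \right)} = \frac{4}{5} - 26 M$ ($G{\left(s,M \right)} = \left(6 \left(-5\right) + 4\right) M + \frac{4}{5} = \left(-30 + 4\right) M + \frac{4}{5} = - 26 M + \frac{4}{5} = \frac{4}{5} - 26 M$)
$t{\left(F \right)} = \frac{1}{2 F}$
$t{\left(G{\left(-5,2 \right)} \right)} - c = \frac{1}{2 \left(\frac{4}{5} - 52\right)} - -429 = \frac{1}{2 \left(\frac{4}{5} - 52\right)} + 429 = \frac{1}{2 \left(- \frac{256}{5}\right)} + 429 = \frac{1}{2} \left(- \frac{5}{256}\right) + 429 = - \frac{5}{512} + 429 = \frac{219643}{512}$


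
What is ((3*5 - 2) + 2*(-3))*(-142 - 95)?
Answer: -1659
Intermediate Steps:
((3*5 - 2) + 2*(-3))*(-142 - 95) = ((15 - 2) - 6)*(-237) = (13 - 6)*(-237) = 7*(-237) = -1659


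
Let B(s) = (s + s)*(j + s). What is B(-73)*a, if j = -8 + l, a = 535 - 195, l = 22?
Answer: 2928760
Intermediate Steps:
a = 340
j = 14 (j = -8 + 22 = 14)
B(s) = 2*s*(14 + s) (B(s) = (s + s)*(14 + s) = (2*s)*(14 + s) = 2*s*(14 + s))
B(-73)*a = (2*(-73)*(14 - 73))*340 = (2*(-73)*(-59))*340 = 8614*340 = 2928760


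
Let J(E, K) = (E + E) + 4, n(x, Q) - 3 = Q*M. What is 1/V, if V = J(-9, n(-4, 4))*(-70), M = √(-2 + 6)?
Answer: 1/980 ≈ 0.0010204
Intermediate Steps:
M = 2 (M = √4 = 2)
n(x, Q) = 3 + 2*Q (n(x, Q) = 3 + Q*2 = 3 + 2*Q)
J(E, K) = 4 + 2*E (J(E, K) = 2*E + 4 = 4 + 2*E)
V = 980 (V = (4 + 2*(-9))*(-70) = (4 - 18)*(-70) = -14*(-70) = 980)
1/V = 1/980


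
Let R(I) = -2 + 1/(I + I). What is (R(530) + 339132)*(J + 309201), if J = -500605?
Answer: -17201372255651/265 ≈ -6.4911e+10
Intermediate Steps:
R(I) = -2 + 1/(2*I)
(R(530) + 339132)*(J + 309201) = ((-2 + (1/2)/530) + 339132)*(-500605 + 309201) = ((-2 + (1/2)*(1/530)) + 339132)*(-191404) = ((-2 + 1/1060) + 339132)*(-191404) = (-2119/1060 + 339132)*(-191404) = (359477801/1060)*(-191404) = -17201372255651/265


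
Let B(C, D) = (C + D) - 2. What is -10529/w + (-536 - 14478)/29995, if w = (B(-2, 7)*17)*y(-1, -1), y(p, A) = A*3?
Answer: 313520213/4589235 ≈ 68.316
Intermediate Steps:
y(p, A) = 3*A
B(C, D) = -2 + C + D
w = -153 (w = ((-2 - 2 + 7)*17)*(3*(-1)) = (3*17)*(-3) = 51*(-3) = -153)
-10529/w + (-536 - 14478)/29995 = -10529/(-153) + (-536 - 14478)/29995 = -10529*(-1/153) - 15014*1/29995 = 10529/153 - 15014/29995 = 313520213/4589235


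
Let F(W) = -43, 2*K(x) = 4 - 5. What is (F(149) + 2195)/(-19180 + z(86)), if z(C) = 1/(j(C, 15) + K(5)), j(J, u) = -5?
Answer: -11836/105491 ≈ -0.11220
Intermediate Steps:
K(x) = -½ (K(x) = (4 - 5)/2 = (½)*(-1) = -½)
z(C) = -2/11 (z(C) = 1/(-5 - ½) = 1/(-11/2) = -2/11)
(F(149) + 2195)/(-19180 + z(86)) = (-43 + 2195)/(-19180 - 2/11) = 2152/(-210982/11) = 2152*(-11/210982) = -11836/105491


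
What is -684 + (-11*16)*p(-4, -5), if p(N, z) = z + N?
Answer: 900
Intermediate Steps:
p(N, z) = N + z
-684 + (-11*16)*p(-4, -5) = -684 + (-11*16)*(-4 - 5) = -684 - 176*(-9) = -684 + 1584 = 900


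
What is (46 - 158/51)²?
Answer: 4787344/2601 ≈ 1840.6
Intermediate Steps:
(46 - 158/51)² = (2188/51)² = 4787344/2601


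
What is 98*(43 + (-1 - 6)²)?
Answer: 9016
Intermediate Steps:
98*(43 + (-1 - 6)²) = 98*(43 + (-7)²) = 98*(43 + 49) = 98*92 = 9016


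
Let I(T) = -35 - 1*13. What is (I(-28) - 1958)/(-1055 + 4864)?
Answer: -2006/3809 ≈ -0.52665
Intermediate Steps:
I(T) = -48 (I(T) = -35 - 13 = -48)
(I(-28) - 1958)/(-1055 + 4864) = (-48 - 1958)/(-1055 + 4864) = -2006/3809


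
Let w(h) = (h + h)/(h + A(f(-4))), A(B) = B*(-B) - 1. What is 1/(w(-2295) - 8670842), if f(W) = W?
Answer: -68/589617121 ≈ -1.1533e-7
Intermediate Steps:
A(B) = -1 - B² (A(B) = -B² - 1 = -1 - B²)
w(h) = 2*h/(-17 + h) (w(h) = (h + h)/(h + (-1 - 1*(-4)²)) = (2*h)/(h + (-1 - 1*16)) = (2*h)/(h + (-1 - 16)) = (2*h)/(h - 17) = (2*h)/(-17 + h) = 2*h/(-17 + h))
1/(w(-2295) - 8670842) = 1/(2*(-2295)/(-17 - 2295) - 8670842) = 1/(2*(-2295)/(-2312) - 8670842) = 1/(2*(-2295)*(-1/2312) - 8670842) = 1/(135/68 - 8670842) = 1/(-589617121/68) = -68/589617121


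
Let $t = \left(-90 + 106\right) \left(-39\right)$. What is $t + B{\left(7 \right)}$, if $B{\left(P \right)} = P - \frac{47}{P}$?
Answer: $- \frac{4366}{7} \approx -623.71$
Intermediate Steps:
$B{\left(P \right)} = P - \frac{47}{P}$
$t = -624$ ($t = 16 \left(-39\right) = -624$)
$t + B{\left(7 \right)} = -624 + \left(7 - \frac{47}{7}\right) = -624 + \frac{2}{7} = - \frac{4366}{7}$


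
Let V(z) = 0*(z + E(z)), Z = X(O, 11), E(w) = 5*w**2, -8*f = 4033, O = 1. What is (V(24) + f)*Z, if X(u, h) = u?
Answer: -4033/8 ≈ -504.13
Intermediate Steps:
f = -4033/8 (f = -1/8*4033 = -4033/8 ≈ -504.13)
Z = 1
V(z) = 0 (V(z) = 0*(z + 5*z**2) = 0)
(V(24) + f)*Z = (0 - 4033/8)*1 = -4033/8*1 = -4033/8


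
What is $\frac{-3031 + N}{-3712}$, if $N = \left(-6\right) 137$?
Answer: $\frac{3853}{3712} \approx 1.038$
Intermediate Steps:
$N = -822$
$\frac{-3031 + N}{-3712} = \frac{-3031 - 822}{-3712} = \left(-3853\right) \left(- \frac{1}{3712}\right) = \frac{3853}{3712}$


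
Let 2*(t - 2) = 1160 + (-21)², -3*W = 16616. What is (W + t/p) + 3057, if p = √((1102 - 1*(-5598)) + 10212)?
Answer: -7445/3 + 1605*√1057/8456 ≈ -2475.5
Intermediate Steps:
W = -16616/3 (W = -⅓*16616 = -16616/3 ≈ -5538.7)
t = 1605/2 (t = 2 + (1160 + (-21)²)/2 = 2 + (1160 + 441)/2 = 2 + (½)*1601 = 2 + 1601/2 = 1605/2 ≈ 802.50)
p = 4*√1057 (p = √((1102 + 5598) + 10212) = √(6700 + 10212) = √16912 = 4*√1057 ≈ 130.05)
(W + t/p) + 3057 = (-16616/3 + 1605/(2*((4*√1057)))) + 3057 = (-16616/3 + 1605*(√1057/4228)/2) + 3057 = (-16616/3 + 1605*√1057/8456) + 3057 = -7445/3 + 1605*√1057/8456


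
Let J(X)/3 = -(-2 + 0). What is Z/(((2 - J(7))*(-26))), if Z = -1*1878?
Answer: -939/52 ≈ -18.058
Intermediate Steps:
J(X) = 6 (J(X) = 3*(-(-2 + 0)) = 3*(-1*(-2)) = 3*2 = 6)
Z = -1878
Z/(((2 - J(7))*(-26))) = -1878*(-1/(26*(2 - 1*6))) = -1878*(-1/(26*(2 - 6))) = -1878/((-4*(-26))) = -1878/104 = -1878*1/104 = -939/52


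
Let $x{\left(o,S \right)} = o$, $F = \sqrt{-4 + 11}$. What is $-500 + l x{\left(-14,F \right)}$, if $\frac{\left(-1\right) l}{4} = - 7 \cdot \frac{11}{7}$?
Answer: $-1116$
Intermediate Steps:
$F = \sqrt{7} \approx 2.6458$
$l = 44$ ($l = - 4 \left(- 7 \cdot \frac{11}{7}\right) = - 4 \left(- 7 \cdot 11 \cdot \frac{1}{7}\right) = - 4 \left(\left(-7\right) \frac{11}{7}\right) = \left(-4\right) \left(-11\right) = 44$)
$-500 + l x{\left(-14,F \right)} = -500 + 44 \left(-14\right) = -500 - 616 = -1116$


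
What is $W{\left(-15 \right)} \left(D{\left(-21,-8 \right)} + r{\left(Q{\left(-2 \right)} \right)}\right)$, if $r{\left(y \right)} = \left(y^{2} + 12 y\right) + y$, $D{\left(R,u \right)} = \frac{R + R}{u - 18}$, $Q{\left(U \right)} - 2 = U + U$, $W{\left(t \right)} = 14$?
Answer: $- \frac{3710}{13} \approx -285.38$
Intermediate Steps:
$Q{\left(U \right)} = 2 + 2 U$ ($Q{\left(U \right)} = 2 + \left(U + U\right) = 2 + 2 U$)
$D{\left(R,u \right)} = \frac{2 R}{-18 + u}$ ($D{\left(R,u \right)} = \frac{2 R}{u - 18} = \frac{2 R}{-18 + u}$)
$r{\left(y \right)} = y^{2} + 13 y$
$W{\left(-15 \right)} \left(D{\left(-21,-8 \right)} + r{\left(Q{\left(-2 \right)} \right)}\right) = 14 \left(2 \left(-21\right) \frac{1}{-18 - 8} + \left(2 + 2 \left(-2\right)\right) \left(13 + \left(2 + 2 \left(-2\right)\right)\right)\right) = 14 \left(2 \left(-21\right) \frac{1}{-26} + \left(2 - 4\right) \left(13 + \left(2 - 4\right)\right)\right) = 14 \left(2 \left(-21\right) \left(- \frac{1}{26}\right) - 2 \left(13 - 2\right)\right) = 14 \left(\frac{21}{13} - 22\right) = 14 \left(- \frac{265}{13}\right) = - \frac{3710}{13}$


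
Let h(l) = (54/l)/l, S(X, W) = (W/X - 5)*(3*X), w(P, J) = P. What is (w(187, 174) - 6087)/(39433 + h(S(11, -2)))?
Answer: -6389700/42705941 ≈ -0.14962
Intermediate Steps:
S(X, W) = 3*X*(-5 + W/X) (S(X, W) = (-5 + W/X)*(3*X) = 3*X*(-5 + W/X))
h(l) = 54/l**2
(w(187, 174) - 6087)/(39433 + h(S(11, -2))) = (187 - 6087)/(39433 + 54/(-15*11 + 3*(-2))**2) = -5900/(39433 + 54/(-165 - 6)**2) = -5900/(39433 + 54/(-171)**2) = -5900/(39433 + 54*(1/29241)) = -5900/(39433 + 2/1083) = -5900/42705941/1083 = -5900*1083/42705941 = -6389700/42705941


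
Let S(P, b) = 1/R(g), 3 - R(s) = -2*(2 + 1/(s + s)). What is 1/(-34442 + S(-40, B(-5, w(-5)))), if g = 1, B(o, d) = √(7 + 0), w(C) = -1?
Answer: -8/275535 ≈ -2.9034e-5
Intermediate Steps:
B(o, d) = √7
R(s) = 7 + 1/s (R(s) = 3 - (-2)*(2 + 1/(s + s)) = 3 - (-2)*(2 + 1/(2*s)) = 3 - (-4 - 1/s) = 3 + (4 + 1/s) = 7 + 1/s)
S(P, b) = ⅛ (S(P, b) = 1/(7 + 1/1) = 1/(7 + 1) = 1/8 = ⅛)
1/(-34442 + S(-40, B(-5, w(-5)))) = 1/(-34442 + ⅛) = 1/(-275535/8) = -8/275535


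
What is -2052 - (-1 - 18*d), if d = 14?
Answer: -1799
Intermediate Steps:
-2052 - (-1 - 18*d) = -2052 - (-1 - 18*14) = -2052 - (-1 - 252) = -2052 - 1*(-253) = -2052 + 253 = -1799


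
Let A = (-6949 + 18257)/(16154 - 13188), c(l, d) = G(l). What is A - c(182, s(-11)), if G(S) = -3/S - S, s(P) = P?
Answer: 50156369/269906 ≈ 185.83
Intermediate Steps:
G(S) = -S - 3/S
c(l, d) = -l - 3/l
A = 5654/1483 (A = 11308/2966 = 11308*(1/2966) = 5654/1483 ≈ 3.8125)
A - c(182, s(-11)) = 5654/1483 - (-1*182 - 3/182) = 5654/1483 - (-182 - 3*1/182) = 5654/1483 - (-182 - 3/182) = 5654/1483 - 1*(-33127/182) = 5654/1483 + 33127/182 = 50156369/269906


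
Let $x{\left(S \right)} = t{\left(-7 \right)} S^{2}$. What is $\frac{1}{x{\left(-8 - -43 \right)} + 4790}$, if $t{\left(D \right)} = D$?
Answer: $- \frac{1}{3785} \approx -0.0002642$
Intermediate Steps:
$x{\left(S \right)} = - 7 S^{2}$
$\frac{1}{x{\left(-8 - -43 \right)} + 4790} = \frac{1}{- 7 \left(-8 - -43\right)^{2} + 4790} = \frac{1}{- 7 \left(-8 + 43\right)^{2} + 4790} = \frac{1}{- 7 \cdot 35^{2} + 4790} = \frac{1}{\left(-7\right) 1225 + 4790} = \frac{1}{-8575 + 4790} = \frac{1}{-3785} = - \frac{1}{3785}$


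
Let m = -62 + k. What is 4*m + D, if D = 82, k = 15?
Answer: -106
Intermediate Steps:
m = -47 (m = -62 + 15 = -47)
4*m + D = 4*(-47) + 82 = -188 + 82 = -106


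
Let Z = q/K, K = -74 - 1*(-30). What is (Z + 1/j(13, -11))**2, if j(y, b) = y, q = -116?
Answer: 150544/20449 ≈ 7.3619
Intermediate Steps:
K = -44 (K = -74 + 30 = -44)
Z = 29/11 (Z = -116/(-44) = -116*(-1/44) = 29/11 ≈ 2.6364)
(Z + 1/j(13, -11))**2 = (29/11 + 1/13)**2 = (388/143)**2 = 150544/20449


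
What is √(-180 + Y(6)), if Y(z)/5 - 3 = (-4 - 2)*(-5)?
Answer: I*√15 ≈ 3.873*I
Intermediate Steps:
Y(z) = 165 (Y(z) = 15 + 5*((-4 - 2)*(-5)) = 15 + 5*(-6*(-5)) = 15 + 5*30 = 15 + 150 = 165)
√(-180 + Y(6)) = √(-180 + 165) = √(-15) = I*√15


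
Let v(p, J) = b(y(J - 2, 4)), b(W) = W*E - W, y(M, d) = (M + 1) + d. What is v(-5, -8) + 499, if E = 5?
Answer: 479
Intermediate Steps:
y(M, d) = 1 + M + d (y(M, d) = (1 + M) + d = 1 + M + d)
b(W) = 4*W (b(W) = W*5 - W = 5*W - W = 4*W)
v(p, J) = 12 + 4*J (v(p, J) = 4*(1 + (J - 2) + 4) = 4*(1 + (-2 + J) + 4) = 4*(3 + J) = 12 + 4*J)
v(-5, -8) + 499 = (12 + 4*(-8)) + 499 = (12 - 32) + 499 = -20 + 499 = 479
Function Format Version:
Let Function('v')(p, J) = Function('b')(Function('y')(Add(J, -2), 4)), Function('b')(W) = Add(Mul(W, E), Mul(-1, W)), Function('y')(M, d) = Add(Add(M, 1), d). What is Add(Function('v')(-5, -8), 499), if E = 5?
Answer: 479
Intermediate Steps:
Function('y')(M, d) = Add(1, M, d) (Function('y')(M, d) = Add(Add(1, M), d) = Add(1, M, d))
Function('b')(W) = Mul(4, W) (Function('b')(W) = Add(Mul(W, 5), Mul(-1, W)) = Add(Mul(5, W), Mul(-1, W)) = Mul(4, W))
Function('v')(p, J) = Add(12, Mul(4, J)) (Function('v')(p, J) = Mul(4, Add(1, Add(J, -2), 4)) = Mul(4, Add(1, Add(-2, J), 4)) = Mul(4, Add(3, J)) = Add(12, Mul(4, J)))
Add(Function('v')(-5, -8), 499) = Add(Add(12, Mul(4, -8)), 499) = Add(Add(12, -32), 499) = Add(-20, 499) = 479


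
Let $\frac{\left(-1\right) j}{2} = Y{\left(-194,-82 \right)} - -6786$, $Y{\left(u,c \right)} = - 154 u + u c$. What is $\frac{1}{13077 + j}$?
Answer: $- \frac{1}{92063} \approx -1.0862 \cdot 10^{-5}$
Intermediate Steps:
$Y{\left(u,c \right)} = - 154 u + c u$
$j = -105140$ ($j = - 2 \left(- 194 \left(-154 - 82\right) - -6786\right) = - 2 \left(\left(-194\right) \left(-236\right) + 6786\right) = - 2 \left(45784 + 6786\right) = \left(-2\right) 52570 = -105140$)
$\frac{1}{13077 + j} = \frac{1}{13077 - 105140} = \frac{1}{-92063} = - \frac{1}{92063}$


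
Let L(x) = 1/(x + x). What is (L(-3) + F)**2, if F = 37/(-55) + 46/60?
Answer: 16/3025 ≈ 0.0052893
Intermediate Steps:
L(x) = 1/(2*x)
F = 31/330 (F = 37*(-1/55) + 46*(1/60) = -37/55 + 23/30 = 31/330 ≈ 0.093939)
(L(-3) + F)**2 = ((1/2)/(-3) + 31/330)**2 = ((1/2)*(-1/3) + 31/330)**2 = (-1/6 + 31/330)**2 = (-4/55)**2 = 16/3025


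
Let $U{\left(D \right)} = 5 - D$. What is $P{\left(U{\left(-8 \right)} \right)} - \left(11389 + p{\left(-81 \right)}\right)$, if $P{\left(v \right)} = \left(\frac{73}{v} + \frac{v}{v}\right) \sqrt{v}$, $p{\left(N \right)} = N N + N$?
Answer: $-17869 + \frac{86 \sqrt{13}}{13} \approx -17845.0$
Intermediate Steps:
$p{\left(N \right)} = N + N^{2}$ ($p{\left(N \right)} = N^{2} + N = N + N^{2}$)
$P{\left(v \right)} = \sqrt{v} \left(1 + \frac{73}{v}\right)$ ($P{\left(v \right)} = \left(\frac{73}{v} + 1\right) \sqrt{v} = \left(1 + \frac{73}{v}\right) \sqrt{v} = \sqrt{v} \left(1 + \frac{73}{v}\right)$)
$P{\left(U{\left(-8 \right)} \right)} - \left(11389 + p{\left(-81 \right)}\right) = \frac{73 + \left(5 - -8\right)}{\sqrt{5 - -8}} - \left(11389 - 81 \left(1 - 81\right)\right) = \frac{73 + \left(5 + 8\right)}{\sqrt{5 + 8}} - \left(11389 - -6480\right) = \frac{73 + 13}{\sqrt{13}} - \left(11389 + 6480\right) = \frac{\sqrt{13}}{13} \cdot 86 - 17869 = \frac{86 \sqrt{13}}{13} - 17869 = -17869 + \frac{86 \sqrt{13}}{13}$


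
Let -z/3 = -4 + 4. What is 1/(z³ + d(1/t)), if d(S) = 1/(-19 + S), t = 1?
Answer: -18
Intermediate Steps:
z = 0 (z = -3*(-4 + 4) = -3*0 = 0)
1/(z³ + d(1/t)) = 1/(0³ + 1/(-19 + 1/1)) = 1/(0 + 1/(-19 + 1)) = 1/(0 + 1/(-18)) = 1/(0 - 1/18) = 1/(-1/18) = -18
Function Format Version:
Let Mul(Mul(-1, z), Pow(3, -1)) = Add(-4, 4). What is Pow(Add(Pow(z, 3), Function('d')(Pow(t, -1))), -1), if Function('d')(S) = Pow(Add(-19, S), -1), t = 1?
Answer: -18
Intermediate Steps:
z = 0 (z = Mul(-3, Add(-4, 4)) = Mul(-3, 0) = 0)
Pow(Add(Pow(z, 3), Function('d')(Pow(t, -1))), -1) = Pow(Add(Pow(0, 3), Pow(Add(-19, Pow(1, -1)), -1)), -1) = Pow(Add(0, Pow(Add(-19, 1), -1)), -1) = Pow(Add(0, Pow(-18, -1)), -1) = Pow(Add(0, Rational(-1, 18)), -1) = Pow(Rational(-1, 18), -1) = -18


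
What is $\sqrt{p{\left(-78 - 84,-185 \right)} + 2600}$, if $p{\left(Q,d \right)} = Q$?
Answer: $\sqrt{2438} \approx 49.376$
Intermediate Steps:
$\sqrt{p{\left(-78 - 84,-185 \right)} + 2600} = \sqrt{\left(-78 - 84\right) + 2600} = \sqrt{-162 + 2600} = \sqrt{2438}$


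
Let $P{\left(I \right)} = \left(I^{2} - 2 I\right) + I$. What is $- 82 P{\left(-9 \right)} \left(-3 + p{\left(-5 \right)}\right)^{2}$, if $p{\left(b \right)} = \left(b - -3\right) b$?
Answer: $-361620$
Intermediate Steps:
$p{\left(b \right)} = b \left(3 + b\right)$ ($p{\left(b \right)} = \left(b + 3\right) b = \left(3 + b\right) b = b \left(3 + b\right)$)
$P{\left(I \right)} = I^{2} - I$
$- 82 P{\left(-9 \right)} \left(-3 + p{\left(-5 \right)}\right)^{2} = - 82 \left(- 9 \left(-1 - 9\right)\right) \left(-3 - 5 \left(3 - 5\right)\right)^{2} = - 82 \left(\left(-9\right) \left(-10\right)\right) \left(-3 - -10\right)^{2} = \left(-82\right) 90 \left(-3 + 10\right)^{2} = - 7380 \cdot 7^{2} = \left(-7380\right) 49 = -361620$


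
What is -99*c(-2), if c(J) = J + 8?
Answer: -594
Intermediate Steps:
c(J) = 8 + J
-99*c(-2) = -99*(8 - 2) = -99*6 = -594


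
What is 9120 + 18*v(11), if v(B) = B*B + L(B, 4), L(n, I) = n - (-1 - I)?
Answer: 11586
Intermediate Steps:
L(n, I) = 1 + I + n (L(n, I) = n + (1 + I) = 1 + I + n)
v(B) = 5 + B + B² (v(B) = B*B + (1 + 4 + B) = B² + (5 + B) = 5 + B + B²)
9120 + 18*v(11) = 9120 + 18*(5 + 11 + 11²) = 9120 + 18*(5 + 11 + 121) = 9120 + 18*137 = 9120 + 2466 = 11586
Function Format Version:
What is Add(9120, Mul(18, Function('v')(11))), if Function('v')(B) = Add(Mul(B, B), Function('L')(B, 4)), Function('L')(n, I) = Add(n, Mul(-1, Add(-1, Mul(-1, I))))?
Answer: 11586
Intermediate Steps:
Function('L')(n, I) = Add(1, I, n) (Function('L')(n, I) = Add(n, Add(1, I)) = Add(1, I, n))
Function('v')(B) = Add(5, B, Pow(B, 2)) (Function('v')(B) = Add(Mul(B, B), Add(1, 4, B)) = Add(Pow(B, 2), Add(5, B)) = Add(5, B, Pow(B, 2)))
Add(9120, Mul(18, Function('v')(11))) = Add(9120, Mul(18, Add(5, 11, Pow(11, 2)))) = Add(9120, Mul(18, Add(5, 11, 121))) = Add(9120, Mul(18, 137)) = Add(9120, 2466) = 11586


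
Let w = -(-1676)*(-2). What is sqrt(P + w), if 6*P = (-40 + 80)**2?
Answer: 2*I*sqrt(6942)/3 ≈ 55.546*I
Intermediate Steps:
w = -3352 (w = -419*8 = -3352)
P = 800/3 (P = (-40 + 80)**2/6 = (1/6)*40**2 = (1/6)*1600 = 800/3 ≈ 266.67)
sqrt(P + w) = sqrt(800/3 - 3352) = sqrt(-9256/3) = 2*I*sqrt(6942)/3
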